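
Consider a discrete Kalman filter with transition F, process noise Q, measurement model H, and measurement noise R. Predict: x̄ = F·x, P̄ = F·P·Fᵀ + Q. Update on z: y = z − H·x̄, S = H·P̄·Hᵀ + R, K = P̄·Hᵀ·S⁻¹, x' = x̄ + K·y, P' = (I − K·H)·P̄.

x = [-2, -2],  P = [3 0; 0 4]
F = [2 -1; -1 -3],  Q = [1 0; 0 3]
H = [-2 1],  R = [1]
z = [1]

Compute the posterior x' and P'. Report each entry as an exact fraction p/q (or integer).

x̄ = F·x = [-2, 8]
P̄ = F·P·Fᵀ + Q = [17 6; 6 42]
y = z − H·x̄ = [-11]
S = H·P̄·Hᵀ + R = [87]
K = P̄·Hᵀ·S⁻¹ = [-28/87; 10/29]
x' = x̄ + K·y = [134/87, 122/29]
P' = (I − K·H)·P̄ = [695/87 454/29; 454/29 918/29]

x' = [134/87, 122/29]
P' = [695/87 454/29; 454/29 918/29]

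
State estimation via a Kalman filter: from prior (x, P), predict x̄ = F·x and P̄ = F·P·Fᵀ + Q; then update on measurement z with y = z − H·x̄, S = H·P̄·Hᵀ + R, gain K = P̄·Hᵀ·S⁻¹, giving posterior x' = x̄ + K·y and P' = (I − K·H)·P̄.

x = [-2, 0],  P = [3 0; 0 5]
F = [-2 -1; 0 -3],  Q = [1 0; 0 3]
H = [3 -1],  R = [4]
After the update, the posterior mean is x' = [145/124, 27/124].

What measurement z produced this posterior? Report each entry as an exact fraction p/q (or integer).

z = [3]

x̄ = F·x = [4, 0]
P̄ = F·P·Fᵀ + Q = [18 15; 15 48]
S = H·P̄·Hᵀ + R = [124]
K = P̄·Hᵀ·S⁻¹ = [39/124; -3/124]
x' − x̄ = [-351/124, 27/124] = K·y
y = (KᵀK)⁻¹·Kᵀ·(x' − x̄) = [-9]
z = y + H·x̄ = [-9] + [12] = [3]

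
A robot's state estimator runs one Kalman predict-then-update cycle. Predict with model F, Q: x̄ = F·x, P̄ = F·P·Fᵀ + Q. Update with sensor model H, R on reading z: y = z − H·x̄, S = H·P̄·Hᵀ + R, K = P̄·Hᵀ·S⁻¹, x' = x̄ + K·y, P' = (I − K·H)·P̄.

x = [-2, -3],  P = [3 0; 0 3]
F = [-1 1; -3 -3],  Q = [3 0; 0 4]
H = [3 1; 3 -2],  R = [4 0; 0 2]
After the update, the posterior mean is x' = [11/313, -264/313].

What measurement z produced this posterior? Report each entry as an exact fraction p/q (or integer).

z = [-1, 2]

x̄ = F·x = [-1, 15]
P̄ = F·P·Fᵀ + Q = [9 0; 0 58]
S = H·P̄·Hᵀ + R = [143 -35; -35 315]
K = P̄·Hᵀ·S⁻¹ = [135/626 2403/21910; 203/626 -7279/21910]
x' − x̄ = [324/313, -4959/313] = K·y
y = (KᵀK)⁻¹·Kᵀ·(x' − x̄) = [-13, 35]
z = y + H·x̄ = [-13, 35] + [12, -33] = [-1, 2]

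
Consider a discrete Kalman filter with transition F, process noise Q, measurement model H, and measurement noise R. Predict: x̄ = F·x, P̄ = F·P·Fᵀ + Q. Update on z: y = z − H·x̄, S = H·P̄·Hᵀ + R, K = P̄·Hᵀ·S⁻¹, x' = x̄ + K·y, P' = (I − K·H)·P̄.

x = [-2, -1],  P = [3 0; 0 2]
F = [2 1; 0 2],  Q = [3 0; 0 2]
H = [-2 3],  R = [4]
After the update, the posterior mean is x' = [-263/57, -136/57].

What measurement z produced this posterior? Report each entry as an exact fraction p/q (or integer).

z = [2]

x̄ = F·x = [-5, -2]
P̄ = F·P·Fᵀ + Q = [17 4; 4 10]
S = H·P̄·Hᵀ + R = [114]
K = P̄·Hᵀ·S⁻¹ = [-11/57; 11/57]
x' − x̄ = [22/57, -22/57] = K·y
y = (KᵀK)⁻¹·Kᵀ·(x' − x̄) = [-2]
z = y + H·x̄ = [-2] + [4] = [2]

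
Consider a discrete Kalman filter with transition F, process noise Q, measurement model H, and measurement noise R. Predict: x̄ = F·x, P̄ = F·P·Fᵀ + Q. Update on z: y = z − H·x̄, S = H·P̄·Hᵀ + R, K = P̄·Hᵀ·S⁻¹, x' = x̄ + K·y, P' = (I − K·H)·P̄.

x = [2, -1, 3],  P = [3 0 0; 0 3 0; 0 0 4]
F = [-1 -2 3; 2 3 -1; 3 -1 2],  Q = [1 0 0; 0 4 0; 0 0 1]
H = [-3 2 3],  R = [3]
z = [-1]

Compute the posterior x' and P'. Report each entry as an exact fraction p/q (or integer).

x' = [11817/1148, -101/28, 3551/287]
P' = [32471/1148 -183/28 9327/287; -183/28 291/28 -93/7; 9327/287 -93/7 11889/287]

x̄ = F·x = [9, -2, 13]
P̄ = F·P·Fᵀ + Q = [52 -36 21; -36 47 1; 21 1 47]
y = z − H·x̄ = [-9]
S = H·P̄·Hᵀ + R = [1148]
K = P̄·Hᵀ·S⁻¹ = [-165/1148; 5/28; 20/287]
x' = x̄ + K·y = [11817/1148, -101/28, 3551/287]
P' = (I − K·H)·P̄ = [32471/1148 -183/28 9327/287; -183/28 291/28 -93/7; 9327/287 -93/7 11889/287]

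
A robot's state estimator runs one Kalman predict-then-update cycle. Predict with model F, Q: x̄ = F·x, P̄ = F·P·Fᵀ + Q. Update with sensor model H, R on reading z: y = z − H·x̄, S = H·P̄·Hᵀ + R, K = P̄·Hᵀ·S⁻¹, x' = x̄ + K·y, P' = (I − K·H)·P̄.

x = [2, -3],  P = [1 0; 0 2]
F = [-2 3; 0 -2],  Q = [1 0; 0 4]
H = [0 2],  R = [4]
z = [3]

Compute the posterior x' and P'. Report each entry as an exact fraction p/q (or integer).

x' = [-115/13, 24/13]
P' = [155/13 -12/13; -12/13 12/13]

x̄ = F·x = [-13, 6]
P̄ = F·P·Fᵀ + Q = [23 -12; -12 12]
y = z − H·x̄ = [-9]
S = H·P̄·Hᵀ + R = [52]
K = P̄·Hᵀ·S⁻¹ = [-6/13; 6/13]
x' = x̄ + K·y = [-115/13, 24/13]
P' = (I − K·H)·P̄ = [155/13 -12/13; -12/13 12/13]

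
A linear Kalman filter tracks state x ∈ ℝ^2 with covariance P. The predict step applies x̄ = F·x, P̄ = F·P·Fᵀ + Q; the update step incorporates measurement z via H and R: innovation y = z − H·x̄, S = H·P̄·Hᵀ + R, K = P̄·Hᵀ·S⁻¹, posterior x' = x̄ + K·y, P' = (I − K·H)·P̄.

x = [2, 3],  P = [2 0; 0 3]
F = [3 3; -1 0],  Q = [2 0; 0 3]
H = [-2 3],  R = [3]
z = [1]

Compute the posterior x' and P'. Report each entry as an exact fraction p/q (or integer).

x̄ = F·x = [15, -2]
P̄ = F·P·Fᵀ + Q = [47 -6; -6 5]
y = z − H·x̄ = [37]
S = H·P̄·Hᵀ + R = [308]
K = P̄·Hᵀ·S⁻¹ = [-4/11; 27/308]
x' = x̄ + K·y = [17/11, 383/308]
P' = (I − K·H)·P̄ = [69/11 42/11; 42/11 811/308]

x' = [17/11, 383/308]
P' = [69/11 42/11; 42/11 811/308]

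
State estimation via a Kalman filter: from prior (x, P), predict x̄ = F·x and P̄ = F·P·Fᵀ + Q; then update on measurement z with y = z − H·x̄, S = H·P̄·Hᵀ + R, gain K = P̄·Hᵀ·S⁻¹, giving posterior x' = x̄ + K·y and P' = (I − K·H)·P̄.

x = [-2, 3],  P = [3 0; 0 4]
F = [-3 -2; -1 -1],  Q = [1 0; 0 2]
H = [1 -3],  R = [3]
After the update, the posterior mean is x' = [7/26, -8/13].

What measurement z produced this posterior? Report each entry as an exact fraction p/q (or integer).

x̄ = F·x = [0, -1]
P̄ = F·P·Fᵀ + Q = [44 17; 17 9]
S = H·P̄·Hᵀ + R = [26]
K = P̄·Hᵀ·S⁻¹ = [-7/26; -5/13]
x' − x̄ = [7/26, 5/13] = K·y
y = (KᵀK)⁻¹·Kᵀ·(x' − x̄) = [-1]
z = y + H·x̄ = [-1] + [3] = [2]

z = [2]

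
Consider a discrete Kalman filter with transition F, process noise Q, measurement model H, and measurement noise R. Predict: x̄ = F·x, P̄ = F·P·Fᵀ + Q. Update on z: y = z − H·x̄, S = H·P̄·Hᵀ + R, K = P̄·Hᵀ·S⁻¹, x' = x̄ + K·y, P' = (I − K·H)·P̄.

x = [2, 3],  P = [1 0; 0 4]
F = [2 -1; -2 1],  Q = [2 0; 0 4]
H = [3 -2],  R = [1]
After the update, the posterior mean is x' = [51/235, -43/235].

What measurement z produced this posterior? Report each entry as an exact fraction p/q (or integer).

x̄ = F·x = [1, -1]
P̄ = F·P·Fᵀ + Q = [10 -8; -8 12]
S = H·P̄·Hᵀ + R = [235]
K = P̄·Hᵀ·S⁻¹ = [46/235; -48/235]
x' − x̄ = [-184/235, 192/235] = K·y
y = (KᵀK)⁻¹·Kᵀ·(x' − x̄) = [-4]
z = y + H·x̄ = [-4] + [5] = [1]

z = [1]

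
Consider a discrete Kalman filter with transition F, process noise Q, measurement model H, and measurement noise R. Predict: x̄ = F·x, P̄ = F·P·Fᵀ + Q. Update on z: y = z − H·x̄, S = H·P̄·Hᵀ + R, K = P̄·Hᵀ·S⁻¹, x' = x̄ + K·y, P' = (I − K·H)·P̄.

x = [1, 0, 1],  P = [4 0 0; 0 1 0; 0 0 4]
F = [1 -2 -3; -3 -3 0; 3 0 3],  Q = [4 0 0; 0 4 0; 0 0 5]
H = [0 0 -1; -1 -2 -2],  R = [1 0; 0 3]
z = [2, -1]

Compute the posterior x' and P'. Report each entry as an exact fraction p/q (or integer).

x̄ = F·x = [-2, -3, 6]
P̄ = F·P·Fᵀ + Q = [48 -6 -24; -6 49 -36; -24 -36 77]
y = z − H·x̄ = [8, 3]
S = H·P̄·Hᵀ + R = [78 58; 58 147]
K = P̄·Hᵀ·S⁻¹ = [1416/4051 -228/4051; 3226/4051 -1824/4051; -7955/8102 -29/4051]
x' = x̄ + K·y = [2542/4051, 8183/4051, -7601/4051]
P' = (I − K·H)·P̄ = [163200/4051 -79842/4051 -1416/4051; -79842/4051 45883/4051 -3226/4051; -1416/4051 -3226/4051 7955/8102]

x' = [2542/4051, 8183/4051, -7601/4051]
P' = [163200/4051 -79842/4051 -1416/4051; -79842/4051 45883/4051 -3226/4051; -1416/4051 -3226/4051 7955/8102]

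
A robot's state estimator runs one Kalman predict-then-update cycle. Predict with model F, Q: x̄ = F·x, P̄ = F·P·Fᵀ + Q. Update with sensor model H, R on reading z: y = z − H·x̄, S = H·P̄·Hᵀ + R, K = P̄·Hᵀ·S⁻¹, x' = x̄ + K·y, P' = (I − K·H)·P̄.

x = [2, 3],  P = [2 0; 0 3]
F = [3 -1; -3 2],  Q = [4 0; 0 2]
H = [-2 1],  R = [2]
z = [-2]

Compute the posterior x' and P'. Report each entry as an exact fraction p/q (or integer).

x' = [197/115, 32/23]
P' = [137/115 40/23; 40/23 96/23]

x̄ = F·x = [3, 0]
P̄ = F·P·Fᵀ + Q = [25 -24; -24 32]
y = z − H·x̄ = [4]
S = H·P̄·Hᵀ + R = [230]
K = P̄·Hᵀ·S⁻¹ = [-37/115; 8/23]
x' = x̄ + K·y = [197/115, 32/23]
P' = (I − K·H)·P̄ = [137/115 40/23; 40/23 96/23]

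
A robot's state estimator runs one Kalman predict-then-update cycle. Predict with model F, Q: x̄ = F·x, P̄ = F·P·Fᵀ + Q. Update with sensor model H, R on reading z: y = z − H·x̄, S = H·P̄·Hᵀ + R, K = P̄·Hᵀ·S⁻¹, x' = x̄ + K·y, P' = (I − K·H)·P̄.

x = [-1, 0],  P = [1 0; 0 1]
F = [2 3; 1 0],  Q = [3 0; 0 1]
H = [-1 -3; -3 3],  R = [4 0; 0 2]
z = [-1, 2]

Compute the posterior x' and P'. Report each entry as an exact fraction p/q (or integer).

x̄ = F·x = [-2, -1]
P̄ = F·P·Fᵀ + Q = [16 2; 2 2]
y = z − H·x̄ = [-6, -1]
S = H·P̄·Hᵀ + R = [50 42; 42 128]
K = P̄·Hᵀ·S⁻¹ = [-263/1159 -294/1159; -256/1159 84/1159]
x' = x̄ + K·y = [-446/1159, 293/1159]
P' = (I − K·H)·P̄ = [410/1159 214/1159; 214/1159 270/1159]

x' = [-446/1159, 293/1159]
P' = [410/1159 214/1159; 214/1159 270/1159]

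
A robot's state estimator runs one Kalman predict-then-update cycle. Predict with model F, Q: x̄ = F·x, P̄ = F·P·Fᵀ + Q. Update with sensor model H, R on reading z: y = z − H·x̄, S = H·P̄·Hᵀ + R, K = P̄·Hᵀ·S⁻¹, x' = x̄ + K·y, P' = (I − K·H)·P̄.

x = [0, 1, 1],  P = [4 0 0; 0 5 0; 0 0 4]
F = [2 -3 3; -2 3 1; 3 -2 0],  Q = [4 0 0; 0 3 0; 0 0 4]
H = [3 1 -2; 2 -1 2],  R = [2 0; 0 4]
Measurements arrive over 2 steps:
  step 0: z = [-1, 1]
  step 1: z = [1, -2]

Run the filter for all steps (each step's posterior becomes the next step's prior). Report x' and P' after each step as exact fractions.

step 0: x' = [1206/711959, 573185/711959, 628190/711959], P' = [170458/711959 -69320/711959 79068/711959; -69320/711959 6290596/711959 2930592/711959; 79068/711959 2930592/711959 1670016/711959]
step 1: x' = [-2763533199/15620062273, 49121835212/46860186819, -13498681540/46860186819], P' = [3698733496/15620062273 -2083645120/15620062273 1456779256/15620062273; -2083645120/15620062273 259583192236/46860186819 111453791692/46860186819; 1456779256/15620062273 111453791692/46860186819 67105396030/46860186819]

step 0: x̄ = F·x = [0, 4, -2]
step 0: P̄ = F·P·Fᵀ + Q = [101 -49 54; -49 68 -54; 54 -54 60]
step 0: y = z − H·x̄ = [-9, 9]
step 0: S = H·P̄·Hᵀ + R = [493 239; 239 1560]
step 0: K = P̄·Hᵀ·S⁻¹ = [141959/711959 142093/711959; 110726/711959 -142013/711959; -86118/711959 141894/711959]
step 0: x' = x̄ + K·y = [1206/711959, 573185/711959, 628190/711959]
step 0: P' = (I − K·H)·P̄ = [170458/711959 -69320/711959 79068/711959; -69320/711959 6290596/711959 2930592/711959; 79068/711959 2930592/711959 1670016/711959]
step 1: x̄ = F·x = [167427/711959, 2345333/711959, -1142752/711959]
step 1: P̄ = F·P·Fᵀ + Q = [24205176/711959 -35851708/711959 22795544/711959; -35851708/711959 79202209/711959 -45291464/711959; 22795544/711959 -45291464/711959 30376182/711959]
step 1: y = z − H·x̄ = [-4421159/711959, 2872065/711959]
step 1: S = H·P̄·Hᵀ + R = [112486519/711959 -155198941/711959; -155198941/711959 807312517/711959]
step 1: K = P̄·Hᵀ·S⁻¹ = [3049498428/15620062273 3098667656/15620062273; 8961401386/46860186819 -12294369893/46860186819; -4822993532/46860186819 7874418976/46860186819]
step 1: x' = x̄ + K·y = [-2763533199/15620062273, 49121835212/46860186819, -13498681540/46860186819]
step 1: P' = (I − K·H)·P̄ = [3698733496/15620062273 -2083645120/15620062273 1456779256/15620062273; -2083645120/15620062273 259583192236/46860186819 111453791692/46860186819; 1456779256/15620062273 111453791692/46860186819 67105396030/46860186819]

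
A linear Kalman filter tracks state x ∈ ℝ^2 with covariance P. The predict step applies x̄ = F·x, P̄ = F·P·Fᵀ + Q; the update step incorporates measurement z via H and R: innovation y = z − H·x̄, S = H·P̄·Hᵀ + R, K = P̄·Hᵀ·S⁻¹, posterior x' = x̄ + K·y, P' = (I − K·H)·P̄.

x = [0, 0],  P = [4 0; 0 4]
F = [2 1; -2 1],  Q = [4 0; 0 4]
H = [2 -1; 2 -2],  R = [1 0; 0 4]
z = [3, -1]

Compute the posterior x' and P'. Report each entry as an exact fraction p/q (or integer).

x̄ = F·x = [0, 0]
P̄ = F·P·Fᵀ + Q = [24 -12; -12 24]
y = z − H·x̄ = [3, -1]
S = H·P̄·Hᵀ + R = [169 216; 216 292]
K = P̄·Hᵀ·S⁻¹ = [492/673 -198/673; 384/673 -450/673]
x' = x̄ + K·y = [1674/673, 1602/673]
P' = (I − K·H)·P̄ = [888/673 1284/673; 1284/673 2184/673]

x' = [1674/673, 1602/673]
P' = [888/673 1284/673; 1284/673 2184/673]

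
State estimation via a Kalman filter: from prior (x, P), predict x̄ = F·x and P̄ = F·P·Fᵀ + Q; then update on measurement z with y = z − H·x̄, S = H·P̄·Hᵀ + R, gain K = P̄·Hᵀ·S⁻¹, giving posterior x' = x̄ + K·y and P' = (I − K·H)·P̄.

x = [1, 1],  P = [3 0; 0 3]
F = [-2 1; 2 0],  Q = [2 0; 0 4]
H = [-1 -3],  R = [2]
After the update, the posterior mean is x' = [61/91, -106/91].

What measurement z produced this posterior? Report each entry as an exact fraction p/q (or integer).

z = [3]

x̄ = F·x = [-1, 2]
P̄ = F·P·Fᵀ + Q = [17 -12; -12 16]
S = H·P̄·Hᵀ + R = [91]
K = P̄·Hᵀ·S⁻¹ = [19/91; -36/91]
x' − x̄ = [152/91, -288/91] = K·y
y = (KᵀK)⁻¹·Kᵀ·(x' − x̄) = [8]
z = y + H·x̄ = [8] + [-5] = [3]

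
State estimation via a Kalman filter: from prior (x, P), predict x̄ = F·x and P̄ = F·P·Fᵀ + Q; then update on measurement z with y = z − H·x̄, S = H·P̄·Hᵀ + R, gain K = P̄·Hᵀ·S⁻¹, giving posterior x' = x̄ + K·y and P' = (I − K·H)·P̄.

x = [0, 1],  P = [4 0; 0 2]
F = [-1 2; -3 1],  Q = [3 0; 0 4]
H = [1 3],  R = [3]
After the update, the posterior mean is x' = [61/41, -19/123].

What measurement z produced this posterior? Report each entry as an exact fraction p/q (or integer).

z = [1]

x̄ = F·x = [2, 1]
P̄ = F·P·Fᵀ + Q = [15 16; 16 42]
S = H·P̄·Hᵀ + R = [492]
K = P̄·Hᵀ·S⁻¹ = [21/164; 71/246]
x' − x̄ = [-21/41, -142/123] = K·y
y = (KᵀK)⁻¹·Kᵀ·(x' − x̄) = [-4]
z = y + H·x̄ = [-4] + [5] = [1]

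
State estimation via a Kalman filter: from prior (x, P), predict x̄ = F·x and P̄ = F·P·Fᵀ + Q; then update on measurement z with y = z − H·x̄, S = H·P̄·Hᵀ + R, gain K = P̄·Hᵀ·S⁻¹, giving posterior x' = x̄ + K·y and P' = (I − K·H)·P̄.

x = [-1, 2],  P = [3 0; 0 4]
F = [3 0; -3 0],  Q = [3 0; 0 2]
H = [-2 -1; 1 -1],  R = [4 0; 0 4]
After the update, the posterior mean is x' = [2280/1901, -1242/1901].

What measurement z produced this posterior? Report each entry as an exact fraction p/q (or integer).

z = [-2, 2]

x̄ = F·x = [-3, 3]
P̄ = F·P·Fᵀ + Q = [30 -27; -27 29]
S = H·P̄·Hᵀ + R = [45 -58; -58 117]
K = P̄·Hᵀ·S⁻¹ = [-555/1901 651/1901; -323/1901 -1070/1901]
x' − x̄ = [7983/1901, -6945/1901] = K·y
y = (KᵀK)⁻¹·Kᵀ·(x' − x̄) = [-5, 8]
z = y + H·x̄ = [-5, 8] + [3, -6] = [-2, 2]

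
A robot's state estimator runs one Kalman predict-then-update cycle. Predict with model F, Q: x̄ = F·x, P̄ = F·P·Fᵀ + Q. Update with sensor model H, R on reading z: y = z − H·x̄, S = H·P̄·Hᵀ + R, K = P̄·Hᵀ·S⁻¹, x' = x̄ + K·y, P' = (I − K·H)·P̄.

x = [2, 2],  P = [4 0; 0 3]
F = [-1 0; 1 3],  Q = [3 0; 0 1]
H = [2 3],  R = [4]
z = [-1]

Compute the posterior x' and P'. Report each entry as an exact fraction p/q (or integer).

x' = [-293/136, 41/34]
P' = [475/68 -79/17; -79/17 60/17]

x̄ = F·x = [-2, 8]
P̄ = F·P·Fᵀ + Q = [7 -4; -4 32]
y = z − H·x̄ = [-21]
S = H·P̄·Hᵀ + R = [272]
K = P̄·Hᵀ·S⁻¹ = [1/136; 11/34]
x' = x̄ + K·y = [-293/136, 41/34]
P' = (I − K·H)·P̄ = [475/68 -79/17; -79/17 60/17]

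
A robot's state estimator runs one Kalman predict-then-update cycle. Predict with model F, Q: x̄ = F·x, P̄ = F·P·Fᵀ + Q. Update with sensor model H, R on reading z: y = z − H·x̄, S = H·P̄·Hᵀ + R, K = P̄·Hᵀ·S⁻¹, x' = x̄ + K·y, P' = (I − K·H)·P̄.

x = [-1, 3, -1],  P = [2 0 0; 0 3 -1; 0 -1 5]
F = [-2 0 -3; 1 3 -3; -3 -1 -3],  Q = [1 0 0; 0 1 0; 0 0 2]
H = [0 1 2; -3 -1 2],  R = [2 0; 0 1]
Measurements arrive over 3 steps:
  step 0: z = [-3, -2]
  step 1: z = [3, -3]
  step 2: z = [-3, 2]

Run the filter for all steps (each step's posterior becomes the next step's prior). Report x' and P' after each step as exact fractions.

step 0: x̄ = F·x = [5, 11, 3]
step 0: P̄ = F·P·Fᵀ + Q = [54 50 54; 50 93 36; 54 36 62]
step 0: y = z − H·x̄ = [-20, 18]
step 0: S = H·P̄·Hᵀ + R = [487 -319; -319 336]
step 0: K = P̄·Hᵀ·S⁻¹ = [19912/61871 -246/61871; 891/61871 -30642/61871; 30154/61871 15002/61871]
step 0: x' = x̄ + K·y = [-93313/61871, 111205/61871, -147431/61871]
step 0: P' = (I − K·H)·P̄ = [169354/61871 -233996/61871 136910/61871; -233996/61871 367206/61871 -182712/61871; 136910/61871 -182712/61871 121510/61871]
step 1: x̄ = F·x = [628919/61871, 682595/61871, 611027/61871]
step 1: P̄ = F·P·Fᵀ + Q = [3475797/61871 4213996/61871 3147236/61871; 4213996/61871 5693049/61871 3741602/61871; 3147236/61871 3741602/61871 3072856/61871]
step 1: y = z − H·x̄ = [-1719036/61871, 1161685/61871]
step 1: S = H·P̄·Hᵀ + R = [33074623/61871 -24927029/61871; -24927029/61871 21879253/61871]
step 1: K = P̄·Hᵀ·S⁻¹ = [353212939/1653299118 -228316663/1653299118; 47902402/275549853 -82094047/275549853; 330531550/826649559 110677556/826649559]
step 1: x' = x̄ + K·y = [2705199973/1653299118, 167696908/275549853, 1058363743/826649559]
step 1: P' = (I − K·H)·P̄ = [2086041419/1653299118 -443615143/275549853 842029184/826649559; -443615143/275549853 251457380/91849951 -329283668/275549853; 842029184/826649559 -329283668/275549853 824457052/826649559]
step 2: x̄ = F·x = [-5880291202/826649559, -626438141/1653299118, -5157321275/551099706]
step 2: P̄ = F·P·Fᵀ + Q = [22523196073/826649559 24735891211/826649559 6894477205/275549853; 24735891211/826649559 68803803821/1653299118 14526291665/551099706; 6894477205/275549853 14526291665/551099706 4881791579/183699902]
step 2: y = z − H·x̄ = [26610468437/1653299118, -1657659467/1653299118]
step 2: S = H·P̄·Hᵀ + R = [422170398881/1653299118 -289675833623/1653299118; -289675833623/1653299118 277731964889/1653299118]
step 2: K = P̄·Hᵀ·S⁻¹ = [4358753627711/20164606302060 -259140856493/1833146027460; 1705639330693/10082303151030 -267503166049/916573013730; 224970329318/560127952835 6699138871/50920722985]
step 2: x' = x̄ + K·y = [-17606281392536/5041151575515, 13291497758959/5041151575515, -1694712920502/560127952835]
step 2: P' = (I − K·H)·P̄ = [25213486889131/20164606302060 -16018100997637/10082303151030 566023739593/560127952835; -16018100997637/10082303151030 13602029120209/5041151575515 -660910543862/560127952835; 566023739593/560127952835 -660910543862/560127952835 555425601249/560127952835]

step 0: x' = [-93313/61871, 111205/61871, -147431/61871], P' = [169354/61871 -233996/61871 136910/61871; -233996/61871 367206/61871 -182712/61871; 136910/61871 -182712/61871 121510/61871]
step 1: x' = [2705199973/1653299118, 167696908/275549853, 1058363743/826649559], P' = [2086041419/1653299118 -443615143/275549853 842029184/826649559; -443615143/275549853 251457380/91849951 -329283668/275549853; 842029184/826649559 -329283668/275549853 824457052/826649559]
step 2: x' = [-17606281392536/5041151575515, 13291497758959/5041151575515, -1694712920502/560127952835], P' = [25213486889131/20164606302060 -16018100997637/10082303151030 566023739593/560127952835; -16018100997637/10082303151030 13602029120209/5041151575515 -660910543862/560127952835; 566023739593/560127952835 -660910543862/560127952835 555425601249/560127952835]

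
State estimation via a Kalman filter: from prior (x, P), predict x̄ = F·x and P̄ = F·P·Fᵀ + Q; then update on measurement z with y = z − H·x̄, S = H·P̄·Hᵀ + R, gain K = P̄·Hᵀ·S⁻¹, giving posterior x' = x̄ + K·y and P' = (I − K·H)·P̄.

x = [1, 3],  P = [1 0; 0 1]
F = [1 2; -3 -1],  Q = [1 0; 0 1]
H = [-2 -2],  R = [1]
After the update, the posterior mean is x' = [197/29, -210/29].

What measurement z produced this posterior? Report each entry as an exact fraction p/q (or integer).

x̄ = F·x = [7, -6]
P̄ = F·P·Fᵀ + Q = [6 -5; -5 11]
S = H·P̄·Hᵀ + R = [29]
K = P̄·Hᵀ·S⁻¹ = [-2/29; -12/29]
x' − x̄ = [-6/29, -36/29] = K·y
y = (KᵀK)⁻¹·Kᵀ·(x' − x̄) = [3]
z = y + H·x̄ = [3] + [-2] = [1]

z = [1]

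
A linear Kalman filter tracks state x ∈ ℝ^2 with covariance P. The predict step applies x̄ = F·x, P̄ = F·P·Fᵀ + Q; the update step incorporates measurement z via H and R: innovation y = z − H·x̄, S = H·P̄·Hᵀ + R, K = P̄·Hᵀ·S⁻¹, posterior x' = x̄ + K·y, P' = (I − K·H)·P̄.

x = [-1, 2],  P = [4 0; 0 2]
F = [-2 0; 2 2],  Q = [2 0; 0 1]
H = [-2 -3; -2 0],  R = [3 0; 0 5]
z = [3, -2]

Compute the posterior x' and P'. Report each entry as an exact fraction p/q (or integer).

x' = [151/129, -12731/7740]
P' = [50/43 -101/129; -101/129 6583/7740]

x̄ = F·x = [2, 2]
P̄ = F·P·Fᵀ + Q = [18 -16; -16 25]
y = z − H·x̄ = [13, 2]
S = H·P̄·Hᵀ + R = [108 -24; -24 77]
K = P̄·Hᵀ·S⁻¹ = [1/129 -20/43; -2543/7740 202/645]
x' = x̄ + K·y = [151/129, -12731/7740]
P' = (I − K·H)·P̄ = [50/43 -101/129; -101/129 6583/7740]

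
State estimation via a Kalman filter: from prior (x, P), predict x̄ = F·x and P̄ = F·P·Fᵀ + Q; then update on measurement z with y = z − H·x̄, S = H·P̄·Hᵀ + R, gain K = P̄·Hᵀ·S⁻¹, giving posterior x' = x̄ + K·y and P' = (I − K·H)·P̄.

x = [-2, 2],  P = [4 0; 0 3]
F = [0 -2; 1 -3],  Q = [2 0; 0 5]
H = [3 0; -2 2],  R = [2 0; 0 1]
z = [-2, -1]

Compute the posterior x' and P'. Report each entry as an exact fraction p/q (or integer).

x' = [-1187/1680, -703/560]
P' = [367/1680 123/560; 123/560 261/560]

x̄ = F·x = [-4, -8]
P̄ = F·P·Fᵀ + Q = [14 18; 18 36]
y = z − H·x̄ = [10, 7]
S = H·P̄·Hᵀ + R = [128 24; 24 57]
K = P̄·Hᵀ·S⁻¹ = [367/1120 1/420; 369/1120 69/140]
x' = x̄ + K·y = [-1187/1680, -703/560]
P' = (I − K·H)·P̄ = [367/1680 123/560; 123/560 261/560]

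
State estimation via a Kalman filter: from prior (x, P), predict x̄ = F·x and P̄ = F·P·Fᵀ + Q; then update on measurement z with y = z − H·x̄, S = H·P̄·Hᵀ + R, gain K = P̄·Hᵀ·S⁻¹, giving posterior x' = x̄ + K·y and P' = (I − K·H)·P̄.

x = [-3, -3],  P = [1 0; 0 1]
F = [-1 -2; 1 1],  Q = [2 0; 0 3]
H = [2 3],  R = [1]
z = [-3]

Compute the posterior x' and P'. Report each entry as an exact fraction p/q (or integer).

x' = [327/38, -255/38]
P' = [241/38 -159/38; -159/38 109/38]

x̄ = F·x = [9, -6]
P̄ = F·P·Fᵀ + Q = [7 -3; -3 5]
y = z − H·x̄ = [-3]
S = H·P̄·Hᵀ + R = [38]
K = P̄·Hᵀ·S⁻¹ = [5/38; 9/38]
x' = x̄ + K·y = [327/38, -255/38]
P' = (I − K·H)·P̄ = [241/38 -159/38; -159/38 109/38]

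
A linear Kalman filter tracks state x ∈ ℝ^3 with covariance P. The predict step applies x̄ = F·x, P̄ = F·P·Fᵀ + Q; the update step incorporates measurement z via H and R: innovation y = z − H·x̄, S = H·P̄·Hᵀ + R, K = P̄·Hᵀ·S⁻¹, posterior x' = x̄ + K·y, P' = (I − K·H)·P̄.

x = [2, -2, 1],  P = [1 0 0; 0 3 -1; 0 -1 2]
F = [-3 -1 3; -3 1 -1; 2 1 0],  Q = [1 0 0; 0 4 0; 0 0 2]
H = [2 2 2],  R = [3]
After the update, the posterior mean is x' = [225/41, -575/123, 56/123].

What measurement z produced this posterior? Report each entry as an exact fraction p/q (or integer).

x̄ = F·x = [-1, -9, 2]
P̄ = F·P·Fᵀ + Q = [37 -4 -12; -4 20 -2; -12 -2 9]
S = H·P̄·Hᵀ + R = [123]
K = P̄·Hᵀ·S⁻¹ = [14/41; 28/123; -10/123]
x' − x̄ = [266/41, 532/123, -190/123] = K·y
y = (KᵀK)⁻¹·Kᵀ·(x' − x̄) = [19]
z = y + H·x̄ = [19] + [-16] = [3]

z = [3]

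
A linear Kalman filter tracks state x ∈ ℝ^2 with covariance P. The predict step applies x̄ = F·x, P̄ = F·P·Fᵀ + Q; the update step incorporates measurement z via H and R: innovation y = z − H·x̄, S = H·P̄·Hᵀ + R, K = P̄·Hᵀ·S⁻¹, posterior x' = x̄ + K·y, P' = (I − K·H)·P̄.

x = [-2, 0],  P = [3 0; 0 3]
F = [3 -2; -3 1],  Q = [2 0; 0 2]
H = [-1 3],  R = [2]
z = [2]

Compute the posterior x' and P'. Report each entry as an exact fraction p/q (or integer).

x̄ = F·x = [-6, 6]
P̄ = F·P·Fᵀ + Q = [41 -33; -33 32]
y = z − H·x̄ = [-22]
S = H·P̄·Hᵀ + R = [529]
K = P̄·Hᵀ·S⁻¹ = [-140/529; 129/529]
x' = x̄ + K·y = [-94/529, 336/529]
P' = (I − K·H)·P̄ = [2089/529 603/529; 603/529 287/529]

x' = [-94/529, 336/529]
P' = [2089/529 603/529; 603/529 287/529]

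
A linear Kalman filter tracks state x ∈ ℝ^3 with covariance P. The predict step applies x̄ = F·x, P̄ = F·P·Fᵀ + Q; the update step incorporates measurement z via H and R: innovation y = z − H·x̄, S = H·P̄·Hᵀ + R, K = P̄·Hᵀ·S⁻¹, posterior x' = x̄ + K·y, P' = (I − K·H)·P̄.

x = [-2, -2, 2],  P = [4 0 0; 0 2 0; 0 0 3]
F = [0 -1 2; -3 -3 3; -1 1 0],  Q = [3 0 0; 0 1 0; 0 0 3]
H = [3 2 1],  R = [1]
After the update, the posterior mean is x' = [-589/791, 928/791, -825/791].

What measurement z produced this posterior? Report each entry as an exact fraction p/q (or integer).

x̄ = F·x = [6, 18, 0]
P̄ = F·P·Fᵀ + Q = [17 24 -2; 24 82 6; -2 6 9]
S = H·P̄·Hᵀ + R = [791]
K = P̄·Hᵀ·S⁻¹ = [97/791; 242/791; 15/791]
x' − x̄ = [-5335/791, -13310/791, -825/791] = K·y
y = (KᵀK)⁻¹·Kᵀ·(x' − x̄) = [-55]
z = y + H·x̄ = [-55] + [54] = [-1]

z = [-1]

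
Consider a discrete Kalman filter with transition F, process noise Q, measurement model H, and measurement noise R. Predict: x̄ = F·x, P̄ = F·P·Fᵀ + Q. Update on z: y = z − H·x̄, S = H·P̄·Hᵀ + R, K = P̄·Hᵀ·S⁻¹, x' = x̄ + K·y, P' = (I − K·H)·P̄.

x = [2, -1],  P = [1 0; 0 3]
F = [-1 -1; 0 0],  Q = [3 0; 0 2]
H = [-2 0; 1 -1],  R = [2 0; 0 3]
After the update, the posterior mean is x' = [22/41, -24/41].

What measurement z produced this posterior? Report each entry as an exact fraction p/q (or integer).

z = [-1, 2]

x̄ = F·x = [-1, 0]
P̄ = F·P·Fᵀ + Q = [7 0; 0 2]
S = H·P̄·Hᵀ + R = [30 -14; -14 12]
K = P̄·Hᵀ·S⁻¹ = [-35/82 7/82; -7/41 -15/41]
x' − x̄ = [63/41, -24/41] = K·y
y = (KᵀK)⁻¹·Kᵀ·(x' − x̄) = [-3, 3]
z = y + H·x̄ = [-3, 3] + [2, -1] = [-1, 2]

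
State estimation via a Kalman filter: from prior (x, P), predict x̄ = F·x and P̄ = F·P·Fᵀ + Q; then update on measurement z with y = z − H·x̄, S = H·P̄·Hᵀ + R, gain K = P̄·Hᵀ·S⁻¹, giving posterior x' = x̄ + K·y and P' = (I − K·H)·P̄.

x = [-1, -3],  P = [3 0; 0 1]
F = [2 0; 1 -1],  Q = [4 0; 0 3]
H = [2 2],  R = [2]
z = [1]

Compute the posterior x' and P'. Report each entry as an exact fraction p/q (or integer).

x̄ = F·x = [-2, 2]
P̄ = F·P·Fᵀ + Q = [16 6; 6 7]
y = z − H·x̄ = [1]
S = H·P̄·Hᵀ + R = [142]
K = P̄·Hᵀ·S⁻¹ = [22/71; 13/71]
x' = x̄ + K·y = [-120/71, 155/71]
P' = (I − K·H)·P̄ = [168/71 -146/71; -146/71 159/71]

x' = [-120/71, 155/71]
P' = [168/71 -146/71; -146/71 159/71]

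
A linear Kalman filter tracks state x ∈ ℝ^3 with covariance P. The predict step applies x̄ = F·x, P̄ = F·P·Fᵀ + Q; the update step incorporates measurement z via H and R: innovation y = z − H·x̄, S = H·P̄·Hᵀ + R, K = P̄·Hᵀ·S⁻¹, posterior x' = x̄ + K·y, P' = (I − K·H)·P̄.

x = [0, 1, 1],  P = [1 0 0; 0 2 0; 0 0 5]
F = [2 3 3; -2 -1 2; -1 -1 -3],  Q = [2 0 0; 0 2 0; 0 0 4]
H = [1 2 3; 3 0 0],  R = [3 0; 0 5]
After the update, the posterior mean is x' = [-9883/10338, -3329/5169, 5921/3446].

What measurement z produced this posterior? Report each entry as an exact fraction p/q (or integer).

z = [3, -3]

x̄ = F·x = [6, 1, -4]
P̄ = F·P·Fᵀ + Q = [69 20 -53; 20 28 -26; -53 -26 52]
S = H·P̄·Hᵀ + R = [102 -150; -150 626]
K = P̄·Hᵀ·S⁻¹ = [-125/20676 2269/6892; 1937/10338 485/3446; 673/3446 -357/1723]
x' − x̄ = [-71911/10338, -8498/5169, 19705/3446] = K·y
y = (KᵀK)⁻¹·Kᵀ·(x' − x̄) = [7, -21]
z = y + H·x̄ = [7, -21] + [-4, 18] = [3, -3]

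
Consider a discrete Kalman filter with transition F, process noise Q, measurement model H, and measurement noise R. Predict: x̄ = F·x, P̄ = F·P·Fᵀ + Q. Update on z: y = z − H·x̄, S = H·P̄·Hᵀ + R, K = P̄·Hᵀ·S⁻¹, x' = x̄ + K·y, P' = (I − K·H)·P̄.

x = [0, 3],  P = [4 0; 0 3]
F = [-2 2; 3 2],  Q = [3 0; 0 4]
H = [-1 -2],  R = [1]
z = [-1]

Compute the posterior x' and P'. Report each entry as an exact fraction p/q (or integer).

x' = [1033/192, -103/48]
P' = [5903/192 -737/48; -737/48 95/12]

x̄ = F·x = [6, 6]
P̄ = F·P·Fᵀ + Q = [31 -12; -12 52]
y = z − H·x̄ = [17]
S = H·P̄·Hᵀ + R = [192]
K = P̄·Hᵀ·S⁻¹ = [-7/192; -23/48]
x' = x̄ + K·y = [1033/192, -103/48]
P' = (I − K·H)·P̄ = [5903/192 -737/48; -737/48 95/12]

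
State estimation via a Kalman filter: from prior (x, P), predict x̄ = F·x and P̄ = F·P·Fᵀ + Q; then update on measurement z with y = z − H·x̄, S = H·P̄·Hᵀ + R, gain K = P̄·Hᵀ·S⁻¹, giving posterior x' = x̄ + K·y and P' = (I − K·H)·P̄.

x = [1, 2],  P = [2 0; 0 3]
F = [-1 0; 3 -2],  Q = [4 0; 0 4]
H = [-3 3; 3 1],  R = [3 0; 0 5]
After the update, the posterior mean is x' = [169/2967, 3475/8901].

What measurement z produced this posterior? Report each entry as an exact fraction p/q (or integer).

z = [1, 1]

x̄ = F·x = [-1, -1]
P̄ = F·P·Fᵀ + Q = [6 -6; -6 34]
S = H·P̄·Hᵀ + R = [471 12; 12 57]
K = P̄·Hᵀ·S⁻¹ = [-244/2967 676/2967; 2216/8901 2032/8901]
x' − x̄ = [3136/2967, 12376/8901] = K·y
y = (KᵀK)⁻¹·Kᵀ·(x' − x̄) = [1, 5]
z = y + H·x̄ = [1, 5] + [0, -4] = [1, 1]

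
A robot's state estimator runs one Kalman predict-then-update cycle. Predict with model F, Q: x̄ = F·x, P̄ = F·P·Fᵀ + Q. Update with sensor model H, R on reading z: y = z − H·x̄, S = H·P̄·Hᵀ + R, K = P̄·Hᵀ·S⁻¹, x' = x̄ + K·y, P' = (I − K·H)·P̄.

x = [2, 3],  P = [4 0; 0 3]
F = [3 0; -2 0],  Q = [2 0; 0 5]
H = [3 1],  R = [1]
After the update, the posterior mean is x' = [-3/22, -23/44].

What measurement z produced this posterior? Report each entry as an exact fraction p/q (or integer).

z = [-1]

x̄ = F·x = [6, -4]
P̄ = F·P·Fᵀ + Q = [38 -24; -24 21]
S = H·P̄·Hᵀ + R = [220]
K = P̄·Hᵀ·S⁻¹ = [9/22; -51/220]
x' − x̄ = [-135/22, 153/44] = K·y
y = (KᵀK)⁻¹·Kᵀ·(x' − x̄) = [-15]
z = y + H·x̄ = [-15] + [14] = [-1]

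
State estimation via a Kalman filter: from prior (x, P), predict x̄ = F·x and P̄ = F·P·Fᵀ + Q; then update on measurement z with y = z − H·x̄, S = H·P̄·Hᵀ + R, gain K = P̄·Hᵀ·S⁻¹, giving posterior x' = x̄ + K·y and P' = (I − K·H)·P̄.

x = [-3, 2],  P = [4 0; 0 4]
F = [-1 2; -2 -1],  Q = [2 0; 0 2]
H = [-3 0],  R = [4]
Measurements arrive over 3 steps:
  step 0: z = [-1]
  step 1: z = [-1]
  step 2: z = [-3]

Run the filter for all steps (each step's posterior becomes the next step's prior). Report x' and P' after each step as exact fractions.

step 0: x̄ = F·x = [7, 4]
step 0: P̄ = F·P·Fᵀ + Q = [22 0; 0 22]
step 0: y = z − H·x̄ = [20]
step 0: S = H·P̄·Hᵀ + R = [202]
step 0: K = P̄·Hᵀ·S⁻¹ = [-33/101; 0]
step 0: x' = x̄ + K·y = [47/101, 4]
step 0: P' = (I − K·H)·P̄ = [44/101 0; 0 22]
step 1: x̄ = F·x = [761/101, -498/101]
step 1: P̄ = F·P·Fᵀ + Q = [9134/101 -4356/101; -4356/101 2600/101]
step 1: y = z − H·x̄ = [2182/101]
step 1: S = H·P̄·Hᵀ + R = [82610/101]
step 1: K = P̄·Hᵀ·S⁻¹ = [-13701/41305; 594/3755]
step 1: x' = x̄ + K·y = [15223/41305, -5682/3755]
step 1: P' = (I − K·H)·P̄ = [18268/41305 -792/3755; -792/3755 19808/3755]
step 2: x̄ = F·x = [-140227/41305, 32056/41305]
step 2: P̄ = F·P·Fᵀ + Q = [1007278/41305 -373104/41305; -373104/41305 338722/41305]
step 2: y = z − H·x̄ = [-544596/41305]
step 2: S = H·P̄·Hᵀ + R = [9230722/41305]
step 2: K = P̄·Hᵀ·S⁻¹ = [-1510917/4615361; 559656/4615361]
step 2: x' = x̄ + K·y = [4252297/4615361, -3797032/4615361]
step 2: P' = (I − K·H)·P̄ = [2014556/4615361 -746208/4615361; -746208/4615361 22682354/4615361]

step 0: x' = [47/101, 4], P' = [44/101 0; 0 22]
step 1: x' = [15223/41305, -5682/3755], P' = [18268/41305 -792/3755; -792/3755 19808/3755]
step 2: x' = [4252297/4615361, -3797032/4615361], P' = [2014556/4615361 -746208/4615361; -746208/4615361 22682354/4615361]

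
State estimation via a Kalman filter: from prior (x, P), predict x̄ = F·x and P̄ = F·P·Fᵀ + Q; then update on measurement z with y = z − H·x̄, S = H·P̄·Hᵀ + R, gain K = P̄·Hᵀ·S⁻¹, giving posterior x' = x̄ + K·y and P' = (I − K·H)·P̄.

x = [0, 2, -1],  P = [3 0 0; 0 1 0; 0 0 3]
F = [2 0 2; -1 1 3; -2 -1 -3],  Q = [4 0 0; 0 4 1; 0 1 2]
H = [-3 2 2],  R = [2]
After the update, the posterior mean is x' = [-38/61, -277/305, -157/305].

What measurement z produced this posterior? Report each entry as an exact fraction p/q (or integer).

z = [-1]

x̄ = F·x = [-2, -1, 1]
P̄ = F·P·Fᵀ + Q = [28 12 -30; 12 35 -21; -30 -21 42]
S = H·P̄·Hᵀ + R = [610]
K = P̄·Hᵀ·S⁻¹ = [-12/61; -4/305; 66/305]
x' − x̄ = [84/61, 28/305, -462/305] = K·y
y = (KᵀK)⁻¹·Kᵀ·(x' − x̄) = [-7]
z = y + H·x̄ = [-7] + [6] = [-1]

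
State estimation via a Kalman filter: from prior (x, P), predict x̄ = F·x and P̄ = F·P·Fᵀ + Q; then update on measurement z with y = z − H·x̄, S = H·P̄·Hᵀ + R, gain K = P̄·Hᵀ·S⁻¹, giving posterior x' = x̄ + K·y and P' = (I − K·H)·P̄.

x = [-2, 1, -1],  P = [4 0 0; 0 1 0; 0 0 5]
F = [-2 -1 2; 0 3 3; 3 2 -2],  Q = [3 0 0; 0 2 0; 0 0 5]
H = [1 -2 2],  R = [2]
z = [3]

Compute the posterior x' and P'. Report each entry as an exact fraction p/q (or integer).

x' = [-35/71, -133/71, -10/71]
P' = [2902/213 -1298/213 -934/71; -1298/213 6167/426 1222/71; -934/71 1222/71 1711/71]

x̄ = F·x = [1, 0, -2]
P̄ = F·P·Fᵀ + Q = [40 27 -46; 27 56 -24; -46 -24 65]
y = z − H·x̄ = [6]
S = H·P̄·Hᵀ + R = [426]
K = P̄·Hᵀ·S⁻¹ = [-53/213; -133/426; 22/71]
x' = x̄ + K·y = [-35/71, -133/71, -10/71]
P' = (I − K·H)·P̄ = [2902/213 -1298/213 -934/71; -1298/213 6167/426 1222/71; -934/71 1222/71 1711/71]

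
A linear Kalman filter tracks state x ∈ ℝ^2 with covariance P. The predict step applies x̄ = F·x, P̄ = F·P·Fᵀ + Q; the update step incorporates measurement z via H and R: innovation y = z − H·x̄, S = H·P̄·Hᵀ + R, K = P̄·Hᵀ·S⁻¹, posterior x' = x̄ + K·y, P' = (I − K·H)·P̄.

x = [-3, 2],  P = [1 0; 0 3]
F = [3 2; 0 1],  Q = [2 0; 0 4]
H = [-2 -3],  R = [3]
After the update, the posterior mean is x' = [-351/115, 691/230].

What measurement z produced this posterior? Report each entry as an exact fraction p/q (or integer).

z = [-3]

x̄ = F·x = [-5, 2]
P̄ = F·P·Fᵀ + Q = [23 6; 6 7]
S = H·P̄·Hᵀ + R = [230]
K = P̄·Hᵀ·S⁻¹ = [-32/115; -33/230]
x' − x̄ = [224/115, 231/230] = K·y
y = (KᵀK)⁻¹·Kᵀ·(x' − x̄) = [-7]
z = y + H·x̄ = [-7] + [4] = [-3]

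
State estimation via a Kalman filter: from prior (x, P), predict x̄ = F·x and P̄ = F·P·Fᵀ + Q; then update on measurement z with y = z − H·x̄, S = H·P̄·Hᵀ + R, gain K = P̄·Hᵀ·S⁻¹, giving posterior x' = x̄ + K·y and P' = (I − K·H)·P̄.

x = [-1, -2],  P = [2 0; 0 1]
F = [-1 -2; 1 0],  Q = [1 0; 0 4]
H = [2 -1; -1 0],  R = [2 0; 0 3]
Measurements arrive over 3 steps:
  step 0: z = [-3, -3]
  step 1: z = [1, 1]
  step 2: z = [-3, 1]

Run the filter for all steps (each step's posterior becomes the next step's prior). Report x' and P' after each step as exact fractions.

step 0: x̄ = F·x = [5, -1]
step 0: P̄ = F·P·Fᵀ + Q = [7 -2; -2 6]
step 0: y = z − H·x̄ = [-14, 2]
step 0: S = H·P̄·Hᵀ + R = [44 -16; -16 10]
step 0: K = P̄·Hᵀ·S⁻¹ = [6/23 -13/46; -17/46 -9/23]
step 0: x' = x̄ + K·y = [18/23, 78/23]
step 0: P' = (I − K·H)·P̄ = [39/46 27/23; 27/23 71/23]
step 1: x̄ = F·x = [-174/23, 18/23]
step 1: P̄ = F·P·Fᵀ + Q = [869/46 -147/46; -147/46 223/46]
step 1: y = z − H·x̄ = [389/23, -151/23]
step 1: S = H·P̄·Hᵀ + R = [4379/46 -1885/46; -1885/46 1007/46]
step 1: K = P̄·Hᵀ·S⁻¹ = [65/214 -63/214; -2647/9309 -124/321]
step 1: x' = x̄ + K·y = [-53/107, -4625/3103]
step 1: P' = (I − K·H)·P̄ = [189/214 124/107; 124/107 26870/9309]
step 2: x̄ = F·x = [10787/3103, -53/107]
step 2: P̄ = F·P·Fᵀ + Q = [336325/18618 -685/214; -685/214 1045/214]
step 2: y = z − H·x̄ = [-32420/3103, 13890/3103]
step 2: S = H·P̄·Hᵀ + R = [1711831/18618 -732245/18618; -732245/18618 392179/18618]
step 2: K = P̄·Hᵀ·S⁻¹ = [732245/2419906 -708075/2419906; -1040945/3629859 -1391980/3629859]
step 2: x' = x̄ + K·y = [-1203838/1209953, 2846839/3629859]
step 2: P' = (I − K·H)·P̄ = [2124225/2419906 1391980/1209953; 1391980/1209953 10433770/3629859]

step 0: x' = [18/23, 78/23], P' = [39/46 27/23; 27/23 71/23]
step 1: x' = [-53/107, -4625/3103], P' = [189/214 124/107; 124/107 26870/9309]
step 2: x' = [-1203838/1209953, 2846839/3629859], P' = [2124225/2419906 1391980/1209953; 1391980/1209953 10433770/3629859]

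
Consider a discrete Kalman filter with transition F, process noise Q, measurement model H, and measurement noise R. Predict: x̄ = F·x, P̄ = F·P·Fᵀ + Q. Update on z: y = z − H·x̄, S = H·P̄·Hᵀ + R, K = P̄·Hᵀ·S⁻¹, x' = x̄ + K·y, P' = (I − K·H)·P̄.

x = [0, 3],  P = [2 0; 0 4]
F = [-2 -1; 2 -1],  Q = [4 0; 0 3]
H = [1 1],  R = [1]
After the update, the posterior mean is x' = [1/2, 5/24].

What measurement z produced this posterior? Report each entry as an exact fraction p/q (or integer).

x̄ = F·x = [-3, -3]
P̄ = F·P·Fᵀ + Q = [16 -4; -4 15]
S = H·P̄·Hᵀ + R = [24]
K = P̄·Hᵀ·S⁻¹ = [1/2; 11/24]
x' − x̄ = [7/2, 77/24] = K·y
y = (KᵀK)⁻¹·Kᵀ·(x' − x̄) = [7]
z = y + H·x̄ = [7] + [-6] = [1]

z = [1]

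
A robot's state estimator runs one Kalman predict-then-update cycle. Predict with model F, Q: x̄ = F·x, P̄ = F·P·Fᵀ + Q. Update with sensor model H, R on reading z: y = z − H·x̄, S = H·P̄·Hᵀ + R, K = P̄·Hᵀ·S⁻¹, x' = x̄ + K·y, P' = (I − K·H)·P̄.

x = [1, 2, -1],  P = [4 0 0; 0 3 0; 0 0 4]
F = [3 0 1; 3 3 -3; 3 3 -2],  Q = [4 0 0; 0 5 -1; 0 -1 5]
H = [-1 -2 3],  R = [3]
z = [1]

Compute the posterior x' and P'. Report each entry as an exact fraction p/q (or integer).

x' = [278/115, 1224/115, 953/115]
P' = [4996/115 2968/115 3636/115; 2968/115 11284/115 8538/115; 3636/115 8538/115 6956/115]

x̄ = F·x = [2, 12, 11]
P̄ = F·P·Fᵀ + Q = [44 24 28; 24 104 86; 28 86 84]
y = z − H·x̄ = [-6]
S = H·P̄·Hᵀ + R = [115]
K = P̄·Hᵀ·S⁻¹ = [-8/115; 26/115; 52/115]
x' = x̄ + K·y = [278/115, 1224/115, 953/115]
P' = (I − K·H)·P̄ = [4996/115 2968/115 3636/115; 2968/115 11284/115 8538/115; 3636/115 8538/115 6956/115]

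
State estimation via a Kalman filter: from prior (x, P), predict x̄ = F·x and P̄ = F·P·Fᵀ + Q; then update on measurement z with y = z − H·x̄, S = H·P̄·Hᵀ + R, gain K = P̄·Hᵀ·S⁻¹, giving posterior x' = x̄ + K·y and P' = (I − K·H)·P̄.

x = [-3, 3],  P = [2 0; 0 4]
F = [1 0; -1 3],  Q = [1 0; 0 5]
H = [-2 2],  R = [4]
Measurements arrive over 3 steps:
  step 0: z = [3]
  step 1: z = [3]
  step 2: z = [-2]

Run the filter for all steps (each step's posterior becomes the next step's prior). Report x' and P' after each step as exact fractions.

step 0: x' = [-57/34, 3/34], P' = [128/51 41/17; 41/17 56/17]
step 1: x' = [-3297/1810, -183/905], P' = [3101/905 3163/905; 3163/905 4079/905]
step 2: x' = [-41481/17494, -27661/8747], P' = [35584/8747 36775/8747; 36775/8747 92521/17494]

step 0: x̄ = F·x = [-3, 12]
step 0: P̄ = F·P·Fᵀ + Q = [3 -2; -2 43]
step 0: y = z − H·x̄ = [-27]
step 0: S = H·P̄·Hᵀ + R = [204]
step 0: K = P̄·Hᵀ·S⁻¹ = [-5/102; 15/34]
step 0: x' = x̄ + K·y = [-57/34, 3/34]
step 0: P' = (I − K·H)·P̄ = [128/51 41/17; 41/17 56/17]
step 1: x̄ = F·x = [-57/34, 33/17]
step 1: P̄ = F·P·Fᵀ + Q = [179/51 241/51; 241/51 1157/51]
step 1: y = z − H·x̄ = [-72/17]
step 1: S = H·P̄·Hᵀ + R = [3620/51]
step 1: K = P̄·Hᵀ·S⁻¹ = [31/905; 458/905]
step 1: x' = x̄ + K·y = [-3297/1810, -183/905]
step 1: P' = (I − K·H)·P̄ = [3101/905 3163/905; 3163/905 4079/905]
step 2: x̄ = F·x = [-3297/1810, 2199/1810]
step 2: P̄ = F·P·Fᵀ + Q = [4006/905 6388/905; 6388/905 25359/905]
step 2: y = z − H·x̄ = [-7306/905]
step 2: S = H·P̄·Hᵀ + R = [69976/905]
step 2: K = P̄·Hᵀ·S⁻¹ = [1191/17494; 18971/34988]
step 2: x' = x̄ + K·y = [-41481/17494, -27661/8747]
step 2: P' = (I − K·H)·P̄ = [35584/8747 36775/8747; 36775/8747 92521/17494]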